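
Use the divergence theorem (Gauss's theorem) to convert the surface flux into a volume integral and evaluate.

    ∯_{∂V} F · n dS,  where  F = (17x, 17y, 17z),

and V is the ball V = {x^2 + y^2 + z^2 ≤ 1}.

By the divergence theorem,

    ∯_{∂V} F · n dS = ∭_V (∇ · F) dV.

Compute the divergence:
    ∇ · F = ∂F_x/∂x + ∂F_y/∂y + ∂F_z/∂z = 17 + 17 + 17 = 51.

In spherical coordinates, x = ρ sin(φ) cos(θ), y = ρ sin(φ) sin(θ), z = ρ cos(φ), dV = ρ^2 sin(φ) dρ dφ dθ, with 0 ≤ ρ ≤ 1, 0 ≤ φ ≤ π, 0 ≤ θ ≤ 2π.

The integrand, after substitution and multiplying by the volume element, becomes (51) · ρ^2 sin(φ), so

    ∭_V (∇·F) dV = ∫_0^{2π} ∫_0^{π} ∫_0^{1} (51) · ρ^2 sin(φ) dρ dφ dθ.

Inner (ρ from 0 to 1): 17sin(φ).
Middle (φ from 0 to π): 34.
Outer (θ from 0 to 2π): 68π.

Therefore ∯_{∂V} F · n dS = 68π.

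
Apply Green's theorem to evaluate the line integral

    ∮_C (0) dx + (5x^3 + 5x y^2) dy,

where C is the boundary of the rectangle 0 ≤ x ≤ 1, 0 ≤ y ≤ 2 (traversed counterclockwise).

Green's theorem converts the closed line integral into a double integral over the enclosed region D:

    ∮_C P dx + Q dy = ∬_D (∂Q/∂x - ∂P/∂y) dA.

Here P = 0, Q = 5x^3 + 5x y^2, so

    ∂Q/∂x = 15x^2 + 5y^2,    ∂P/∂y = 0,
    ∂Q/∂x - ∂P/∂y = 15x^2 + 5y^2.

D is the region 0 ≤ x ≤ 1, 0 ≤ y ≤ 2. Evaluating the double integral:

    ∬_D (15x^2 + 5y^2) dA = ∫_0^{1} ∫_0^{2} (15x^2 + 5y^2) dy dx.

Inner (y from 0 to 2): 30x^2 + 40/3.
Outer (x from 0 to 1): 70/3.

Therefore ∮_C P dx + Q dy = 70/3.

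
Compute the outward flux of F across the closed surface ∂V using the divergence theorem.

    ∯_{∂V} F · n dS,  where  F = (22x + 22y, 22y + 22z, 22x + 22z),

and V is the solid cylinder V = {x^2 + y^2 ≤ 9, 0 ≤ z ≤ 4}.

By the divergence theorem,

    ∯_{∂V} F · n dS = ∭_V (∇ · F) dV.

Compute the divergence:
    ∇ · F = ∂F_x/∂x + ∂F_y/∂y + ∂F_z/∂z = 22 + 22 + 22 = 66.

In cylindrical coordinates, x = r cos(θ), y = r sin(θ), z = z, dV = r dr dθ dz, with 0 ≤ r ≤ 3, 0 ≤ θ ≤ 2π, 0 ≤ z ≤ 4.

The integrand, after substitution and multiplying by the volume element, becomes (66) · r, so

    ∭_V (∇·F) dV = ∫_0^{2π} ∫_0^{3} ∫_0^{4} (66) · r dz dr dθ.

Inner (z from 0 to 4): 264r.
Middle (r from 0 to 3): 1188.
Outer (θ from 0 to 2π): 2376π.

Therefore ∯_{∂V} F · n dS = 2376π.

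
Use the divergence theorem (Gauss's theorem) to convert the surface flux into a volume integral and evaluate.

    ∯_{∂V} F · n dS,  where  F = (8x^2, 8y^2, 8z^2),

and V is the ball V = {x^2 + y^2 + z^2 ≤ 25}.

By the divergence theorem,

    ∯_{∂V} F · n dS = ∭_V (∇ · F) dV.

Compute the divergence:
    ∇ · F = ∂F_x/∂x + ∂F_y/∂y + ∂F_z/∂z = 16x + 16y + 16z.

In spherical coordinates, x = ρ sin(φ) cos(θ), y = ρ sin(φ) sin(θ), z = ρ cos(φ), dV = ρ^2 sin(φ) dρ dφ dθ, with 0 ≤ ρ ≤ 5, 0 ≤ φ ≤ π, 0 ≤ θ ≤ 2π.

The integrand, after substitution and multiplying by the volume element, becomes (16ρ (sqrt(2)sin(φ)sin(θ + π/4) + cos(φ))) · ρ^2 sin(φ), so

    ∭_V (∇·F) dV = ∫_0^{2π} ∫_0^{π} ∫_0^{5} (16ρ (sqrt(2)sin(φ)sin(θ + π/4) + cos(φ))) · ρ^2 sin(φ) dρ dφ dθ.

Inner (ρ from 0 to 5): 2500(sqrt(2)sin(φ)sin(θ + π/4) + cos(φ))sin(φ).
Middle (φ from 0 to π): 1250sqrt(2)π sin(θ + π/4).
Outer (θ from 0 to 2π): 0.

Therefore ∯_{∂V} F · n dS = 0.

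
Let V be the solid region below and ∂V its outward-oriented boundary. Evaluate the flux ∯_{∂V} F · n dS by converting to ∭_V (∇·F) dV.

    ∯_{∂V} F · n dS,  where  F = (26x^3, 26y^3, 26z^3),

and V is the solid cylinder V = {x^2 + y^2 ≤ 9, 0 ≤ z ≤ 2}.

By the divergence theorem,

    ∯_{∂V} F · n dS = ∭_V (∇ · F) dV.

Compute the divergence:
    ∇ · F = ∂F_x/∂x + ∂F_y/∂y + ∂F_z/∂z = 78x^2 + 78y^2 + 78z^2.

In cylindrical coordinates, x = r cos(θ), y = r sin(θ), z = z, dV = r dr dθ dz, with 0 ≤ r ≤ 3, 0 ≤ θ ≤ 2π, 0 ≤ z ≤ 2.

The integrand, after substitution and multiplying by the volume element, becomes (78r^2 + 78z^2) · r, so

    ∭_V (∇·F) dV = ∫_0^{2π} ∫_0^{3} ∫_0^{2} (78r^2 + 78z^2) · r dz dr dθ.

Inner (z from 0 to 2): 156r^3 + 208r.
Middle (r from 0 to 3): 4095.
Outer (θ from 0 to 2π): 8190π.

Therefore ∯_{∂V} F · n dS = 8190π.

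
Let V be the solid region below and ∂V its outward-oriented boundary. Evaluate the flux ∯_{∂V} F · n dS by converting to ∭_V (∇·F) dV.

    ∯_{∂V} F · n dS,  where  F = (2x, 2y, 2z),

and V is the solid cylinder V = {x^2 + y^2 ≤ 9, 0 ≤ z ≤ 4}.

By the divergence theorem,

    ∯_{∂V} F · n dS = ∭_V (∇ · F) dV.

Compute the divergence:
    ∇ · F = ∂F_x/∂x + ∂F_y/∂y + ∂F_z/∂z = 2 + 2 + 2 = 6.

In cylindrical coordinates, x = r cos(θ), y = r sin(θ), z = z, dV = r dr dθ dz, with 0 ≤ r ≤ 3, 0 ≤ θ ≤ 2π, 0 ≤ z ≤ 4.

The integrand, after substitution and multiplying by the volume element, becomes (6) · r, so

    ∭_V (∇·F) dV = ∫_0^{2π} ∫_0^{3} ∫_0^{4} (6) · r dz dr dθ.

Inner (z from 0 to 4): 24r.
Middle (r from 0 to 3): 108.
Outer (θ from 0 to 2π): 216π.

Therefore ∯_{∂V} F · n dS = 216π.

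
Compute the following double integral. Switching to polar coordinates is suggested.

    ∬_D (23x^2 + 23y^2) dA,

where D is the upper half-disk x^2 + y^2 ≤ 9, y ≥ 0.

The region D is 0 ≤ r ≤ 3, 0 ≤ θ ≤ π in polar coordinates, where x = r cos(θ), y = r sin(θ), and dA = r dr dθ.

Under the substitution, the integrand becomes 23r^2, so

    ∬_D (23x^2 + 23y^2) dA = ∫_{0}^{π} ∫_{0}^{3} (23r^2) · r dr dθ.

Inner integral (in r): ∫_{0}^{3} (23r^2) · r dr = 1863/4.

Outer integral (in θ): ∫_{0}^{π} (1863/4) dθ = 1863π/4.

Therefore ∬_D (23x^2 + 23y^2) dA = 1863π/4.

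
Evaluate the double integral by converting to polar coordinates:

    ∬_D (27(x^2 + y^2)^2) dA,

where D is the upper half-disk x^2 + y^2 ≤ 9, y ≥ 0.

The region D is 0 ≤ r ≤ 3, 0 ≤ θ ≤ π in polar coordinates, where x = r cos(θ), y = r sin(θ), and dA = r dr dθ.

Under the substitution, the integrand becomes 27r^4, so

    ∬_D (27(x^2 + y^2)^2) dA = ∫_{0}^{π} ∫_{0}^{3} (27r^4) · r dr dθ.

Inner integral (in r): ∫_{0}^{3} (27r^4) · r dr = 6561/2.

Outer integral (in θ): ∫_{0}^{π} (6561/2) dθ = 6561π/2.

Therefore ∬_D (27(x^2 + y^2)^2) dA = 6561π/2.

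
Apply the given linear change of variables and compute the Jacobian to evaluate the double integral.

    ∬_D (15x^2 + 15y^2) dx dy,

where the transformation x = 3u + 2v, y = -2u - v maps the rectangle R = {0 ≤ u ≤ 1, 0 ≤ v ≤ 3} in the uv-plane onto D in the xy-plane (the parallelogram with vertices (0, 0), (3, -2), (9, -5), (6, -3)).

Compute the Jacobian determinant of (x, y) with respect to (u, v):

    ∂(x,y)/∂(u,v) = | 3  2 | = (3)(-1) - (2)(-2) = 1.
                   | -2  -1 |

Its absolute value is |J| = 1 (the area scaling factor).

Substituting x = 3u + 2v, y = -2u - v into the integrand,

    15x^2 + 15y^2 → 195u^2 + 240u v + 75v^2,

so the integral becomes

    ∬_R (195u^2 + 240u v + 75v^2) · |J| du dv = ∫_0^1 ∫_0^3 (195u^2 + 240u v + 75v^2) dv du.

Inner (v): 585u^2 + 1080u + 675.
Outer (u): 1410.

Therefore ∬_D (15x^2 + 15y^2) dx dy = 1410.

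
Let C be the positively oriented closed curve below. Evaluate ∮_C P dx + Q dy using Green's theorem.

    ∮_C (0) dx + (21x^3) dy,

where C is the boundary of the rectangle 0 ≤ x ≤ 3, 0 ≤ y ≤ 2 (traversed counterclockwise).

Green's theorem converts the closed line integral into a double integral over the enclosed region D:

    ∮_C P dx + Q dy = ∬_D (∂Q/∂x - ∂P/∂y) dA.

Here P = 0, Q = 21x^3, so

    ∂Q/∂x = 63x^2,    ∂P/∂y = 0,
    ∂Q/∂x - ∂P/∂y = 63x^2.

D is the region 0 ≤ x ≤ 3, 0 ≤ y ≤ 2. Evaluating the double integral:

    ∬_D (63x^2) dA = ∫_0^{3} ∫_0^{2} (63x^2) dy dx.

Inner (y from 0 to 2): 126x^2.
Outer (x from 0 to 3): 1134.

Therefore ∮_C P dx + Q dy = 1134.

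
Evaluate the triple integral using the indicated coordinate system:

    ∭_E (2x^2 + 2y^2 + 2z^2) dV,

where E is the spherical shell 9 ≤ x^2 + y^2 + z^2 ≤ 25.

In spherical coordinates, x = ρ sin(φ) cos(θ), y = ρ sin(φ) sin(θ), z = ρ cos(φ), and dV = ρ^2 sin(φ) dρ dφ dθ.

The integrand becomes 2ρ^2, so

    ∭_E (2x^2 + 2y^2 + 2z^2) dV = ∫_{0}^{2π} ∫_{0}^{π} ∫_{3}^{5} (2ρ^2) · ρ^2 sin(φ) dρ dφ dθ.

Inner (ρ): 5764sin(φ)/5.
Middle (φ): 11528/5.
Outer (θ): 23056π/5.

Therefore the triple integral equals 23056π/5.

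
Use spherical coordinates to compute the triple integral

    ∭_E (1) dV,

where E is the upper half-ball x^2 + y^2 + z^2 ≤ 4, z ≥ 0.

In spherical coordinates, x = ρ sin(φ) cos(θ), y = ρ sin(φ) sin(θ), z = ρ cos(φ), and dV = ρ^2 sin(φ) dρ dφ dθ.

The integrand becomes 1, so

    ∭_E (1) dV = ∫_{0}^{2π} ∫_{0}^{π/2} ∫_{0}^{2} (1) · ρ^2 sin(φ) dρ dφ dθ.

Inner (ρ): 8sin(φ)/3.
Middle (φ): 8/3.
Outer (θ): 16π/3.

Therefore the triple integral equals 16π/3.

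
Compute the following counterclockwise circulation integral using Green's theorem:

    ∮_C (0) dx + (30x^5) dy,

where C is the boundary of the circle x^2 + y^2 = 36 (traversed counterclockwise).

Green's theorem converts the closed line integral into a double integral over the enclosed region D:

    ∮_C P dx + Q dy = ∬_D (∂Q/∂x - ∂P/∂y) dA.

Here P = 0, Q = 30x^5, so

    ∂Q/∂x = 150x^4,    ∂P/∂y = 0,
    ∂Q/∂x - ∂P/∂y = 150x^4.

D is the region x^2 + y^2 ≤ 36. Evaluating the double integral:

In polar coordinates (x = r cos θ, y = r sin θ, dA = r dr dθ) the integrand becomes 150r^4cos(θ)^4, so

    ∬_D (150x^4) dA = ∫_0^{2π} ∫_0^{6} (150r^4cos(θ)^4) · r dr dθ.

Inner (r from 0 to 6): 1166400cos(θ)^4.
Outer (θ from 0 to 2π): 874800π.

Therefore ∮_C P dx + Q dy = 874800π.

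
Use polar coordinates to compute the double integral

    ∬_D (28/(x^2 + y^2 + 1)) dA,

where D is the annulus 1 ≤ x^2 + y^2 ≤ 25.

The region D is 1 ≤ r ≤ 5, 0 ≤ θ ≤ 2π in polar coordinates, where x = r cos(θ), y = r sin(θ), and dA = r dr dθ.

Under the substitution, the integrand becomes 28/(r^2 + 1), so

    ∬_D (28/(x^2 + y^2 + 1)) dA = ∫_{0}^{2π} ∫_{1}^{5} (28/(r^2 + 1)) · r dr dθ.

Inner integral (in r): ∫_{1}^{5} (28/(r^2 + 1)) · r dr = log(3937376385699289).

Outer integral (in θ): ∫_{0}^{2π} (log(3937376385699289)) dθ = 28π log(13).

Therefore ∬_D (28/(x^2 + y^2 + 1)) dA = 28π log(13).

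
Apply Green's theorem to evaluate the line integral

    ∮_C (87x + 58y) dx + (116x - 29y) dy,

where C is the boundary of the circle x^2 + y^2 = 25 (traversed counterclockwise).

Green's theorem converts the closed line integral into a double integral over the enclosed region D:

    ∮_C P dx + Q dy = ∬_D (∂Q/∂x - ∂P/∂y) dA.

Here P = 87x + 58y, Q = 116x - 29y, so

    ∂Q/∂x = 116,    ∂P/∂y = 58,
    ∂Q/∂x - ∂P/∂y = 58.

D is the region x^2 + y^2 ≤ 25. Evaluating the double integral:

In polar coordinates (x = r cos θ, y = r sin θ, dA = r dr dθ) the integrand becomes 58, so

    ∬_D (58) dA = ∫_0^{2π} ∫_0^{5} (58) · r dr dθ.

Inner (r from 0 to 5): 725.
Outer (θ from 0 to 2π): 1450π.

Therefore ∮_C P dx + Q dy = 1450π.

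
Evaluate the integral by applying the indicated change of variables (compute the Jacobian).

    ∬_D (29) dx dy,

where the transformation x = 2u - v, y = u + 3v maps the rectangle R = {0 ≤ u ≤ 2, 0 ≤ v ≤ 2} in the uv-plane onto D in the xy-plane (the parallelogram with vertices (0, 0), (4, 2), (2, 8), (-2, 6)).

Compute the Jacobian determinant of (x, y) with respect to (u, v):

    ∂(x,y)/∂(u,v) = | 2  -1 | = (2)(3) - (-1)(1) = 7.
                   | 1  3 |

Its absolute value is |J| = 7 (the area scaling factor).

Substituting x = 2u - v, y = u + 3v into the integrand,

    29 → 29,

so the integral becomes

    ∬_R (29) · |J| du dv = ∫_0^2 ∫_0^2 (203) dv du.

Inner (v): 406.
Outer (u): 812.

Therefore ∬_D (29) dx dy = 812.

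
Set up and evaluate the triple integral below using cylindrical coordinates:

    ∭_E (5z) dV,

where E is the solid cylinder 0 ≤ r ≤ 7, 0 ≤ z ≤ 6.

In cylindrical coordinates, x = r cos(θ), y = r sin(θ), z = z, and dV = r dr dθ dz.

The integrand becomes 5z, so

    ∭_E (5z) dV = ∫_{0}^{2π} ∫_{0}^{7} ∫_{0}^{6} (5z) · r dz dr dθ.

Inner (z): 90r.
Middle (r from 0 to 7): 2205.
Outer (θ): 4410π.

Therefore the triple integral equals 4410π.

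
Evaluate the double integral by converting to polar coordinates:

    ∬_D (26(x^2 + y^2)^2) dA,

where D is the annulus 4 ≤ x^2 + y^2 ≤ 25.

The region D is 2 ≤ r ≤ 5, 0 ≤ θ ≤ 2π in polar coordinates, where x = r cos(θ), y = r sin(θ), and dA = r dr dθ.

Under the substitution, the integrand becomes 26r^4, so

    ∬_D (26(x^2 + y^2)^2) dA = ∫_{0}^{2π} ∫_{2}^{5} (26r^4) · r dr dθ.

Inner integral (in r): ∫_{2}^{5} (26r^4) · r dr = 67431.

Outer integral (in θ): ∫_{0}^{2π} (67431) dθ = 134862π.

Therefore ∬_D (26(x^2 + y^2)^2) dA = 134862π.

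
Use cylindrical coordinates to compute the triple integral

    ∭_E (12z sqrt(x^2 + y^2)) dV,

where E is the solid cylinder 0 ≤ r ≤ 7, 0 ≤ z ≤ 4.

In cylindrical coordinates, x = r cos(θ), y = r sin(θ), z = z, and dV = r dr dθ dz.

The integrand becomes 12r z, so

    ∭_E (12z sqrt(x^2 + y^2)) dV = ∫_{0}^{2π} ∫_{0}^{7} ∫_{0}^{4} (12r z) · r dz dr dθ.

Inner (z): 96r^2.
Middle (r from 0 to 7): 10976.
Outer (θ): 21952π.

Therefore the triple integral equals 21952π.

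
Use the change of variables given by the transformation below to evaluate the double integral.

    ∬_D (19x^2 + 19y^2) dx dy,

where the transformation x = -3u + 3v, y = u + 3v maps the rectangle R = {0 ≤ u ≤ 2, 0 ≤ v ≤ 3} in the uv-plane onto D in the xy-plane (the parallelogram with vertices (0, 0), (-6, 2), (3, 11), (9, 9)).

Compute the Jacobian determinant of (x, y) with respect to (u, v):

    ∂(x,y)/∂(u,v) = | -3  3 | = (-3)(3) - (3)(1) = -12.
                   | 1  3 |

Its absolute value is |J| = 12 (the area scaling factor).

Substituting x = -3u + 3v, y = u + 3v into the integrand,

    19x^2 + 19y^2 → 190u^2 - 228u v + 342v^2,

so the integral becomes

    ∬_R (190u^2 - 228u v + 342v^2) · |J| du dv = ∫_0^2 ∫_0^3 (2280u^2 - 2736u v + 4104v^2) dv du.

Inner (v): 6840u^2 - 12312u + 36936.
Outer (u): 67488.

Therefore ∬_D (19x^2 + 19y^2) dx dy = 67488.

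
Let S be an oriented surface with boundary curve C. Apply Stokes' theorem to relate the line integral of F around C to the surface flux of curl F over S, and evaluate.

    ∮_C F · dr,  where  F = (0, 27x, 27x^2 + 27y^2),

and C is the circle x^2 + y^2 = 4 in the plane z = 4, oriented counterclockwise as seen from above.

Let S be the flat disk x^2 + y^2 ≤ 4 in the plane z = 4, with upward unit normal n̂ = ẑ. By Stokes' theorem,

    ∮_C F · dr = ∬_S (∇ × F) · n̂ dS = ∬_D (curl F)_z dA,

where D is the disk x^2 + y^2 ≤ 4.

Compute the curl of F = (0, 27x, 27x^2 + 27y^2):
    (∇ × F)_x = ∂F_z/∂y - ∂F_y/∂z = 54y,
    (∇ × F)_y = ∂F_x/∂z - ∂F_z/∂x = -54x,
    (∇ × F)_z = ∂F_y/∂x - ∂F_x/∂y = 27.

On z = 4, (curl F)_z = 27.

Convert to polar (x = r cos θ, y = r sin θ, dA = r dr dθ); the integrand becomes 27, so

    ∬_D (curl F)_z dA = ∫_0^{2π} ∫_0^{2} (27) · r dr dθ.

Inner (r from 0 to 2): 54.
Outer (θ from 0 to 2π): 108π.

Therefore ∮_C F · dr = 108π.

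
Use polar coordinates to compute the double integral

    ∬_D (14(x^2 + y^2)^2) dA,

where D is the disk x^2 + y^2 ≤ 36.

The region D is 0 ≤ r ≤ 6, 0 ≤ θ ≤ 2π in polar coordinates, where x = r cos(θ), y = r sin(θ), and dA = r dr dθ.

Under the substitution, the integrand becomes 14r^4, so

    ∬_D (14(x^2 + y^2)^2) dA = ∫_{0}^{2π} ∫_{0}^{6} (14r^4) · r dr dθ.

Inner integral (in r): ∫_{0}^{6} (14r^4) · r dr = 108864.

Outer integral (in θ): ∫_{0}^{2π} (108864) dθ = 217728π.

Therefore ∬_D (14(x^2 + y^2)^2) dA = 217728π.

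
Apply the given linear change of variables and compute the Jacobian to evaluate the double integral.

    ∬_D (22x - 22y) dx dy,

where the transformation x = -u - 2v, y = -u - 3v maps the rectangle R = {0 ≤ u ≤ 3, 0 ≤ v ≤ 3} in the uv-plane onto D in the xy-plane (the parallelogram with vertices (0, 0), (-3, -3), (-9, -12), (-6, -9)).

Compute the Jacobian determinant of (x, y) with respect to (u, v):

    ∂(x,y)/∂(u,v) = | -1  -2 | = (-1)(-3) - (-2)(-1) = 1.
                   | -1  -3 |

Its absolute value is |J| = 1 (the area scaling factor).

Substituting x = -u - 2v, y = -u - 3v into the integrand,

    22x - 22y → 22v,

so the integral becomes

    ∬_R (22v) · |J| du dv = ∫_0^3 ∫_0^3 (22v) dv du.

Inner (v): 99.
Outer (u): 297.

Therefore ∬_D (22x - 22y) dx dy = 297.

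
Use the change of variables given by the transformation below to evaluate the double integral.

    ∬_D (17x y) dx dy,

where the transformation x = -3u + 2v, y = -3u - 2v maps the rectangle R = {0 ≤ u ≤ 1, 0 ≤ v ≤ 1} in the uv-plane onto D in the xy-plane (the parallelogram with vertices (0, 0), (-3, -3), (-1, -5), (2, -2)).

Compute the Jacobian determinant of (x, y) with respect to (u, v):

    ∂(x,y)/∂(u,v) = | -3  2 | = (-3)(-2) - (2)(-3) = 12.
                   | -3  -2 |

Its absolute value is |J| = 12 (the area scaling factor).

Substituting x = -3u + 2v, y = -3u - 2v into the integrand,

    17x y → 153u^2 - 68v^2,

so the integral becomes

    ∬_R (153u^2 - 68v^2) · |J| du dv = ∫_0^1 ∫_0^1 (1836u^2 - 816v^2) dv du.

Inner (v): 1836u^2 - 272.
Outer (u): 340.

Therefore ∬_D (17x y) dx dy = 340.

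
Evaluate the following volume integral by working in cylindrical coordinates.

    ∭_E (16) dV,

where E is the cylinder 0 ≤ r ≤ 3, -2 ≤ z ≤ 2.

In cylindrical coordinates, x = r cos(θ), y = r sin(θ), z = z, and dV = r dr dθ dz.

The integrand becomes 16, so

    ∭_E (16) dV = ∫_{0}^{2π} ∫_{0}^{3} ∫_{-2}^{2} (16) · r dz dr dθ.

Inner (z): 64r.
Middle (r from 0 to 3): 288.
Outer (θ): 576π.

Therefore the triple integral equals 576π.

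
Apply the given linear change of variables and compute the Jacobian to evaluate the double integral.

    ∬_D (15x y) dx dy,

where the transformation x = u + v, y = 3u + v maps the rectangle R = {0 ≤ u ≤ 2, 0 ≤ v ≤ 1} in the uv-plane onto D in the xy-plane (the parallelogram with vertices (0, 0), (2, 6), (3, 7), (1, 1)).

Compute the Jacobian determinant of (x, y) with respect to (u, v):

    ∂(x,y)/∂(u,v) = | 1  1 | = (1)(1) - (1)(3) = -2.
                   | 3  1 |

Its absolute value is |J| = 2 (the area scaling factor).

Substituting x = u + v, y = 3u + v into the integrand,

    15x y → 45u^2 + 60u v + 15v^2,

so the integral becomes

    ∬_R (45u^2 + 60u v + 15v^2) · |J| du dv = ∫_0^2 ∫_0^1 (90u^2 + 120u v + 30v^2) dv du.

Inner (v): 90u^2 + 60u + 10.
Outer (u): 380.

Therefore ∬_D (15x y) dx dy = 380.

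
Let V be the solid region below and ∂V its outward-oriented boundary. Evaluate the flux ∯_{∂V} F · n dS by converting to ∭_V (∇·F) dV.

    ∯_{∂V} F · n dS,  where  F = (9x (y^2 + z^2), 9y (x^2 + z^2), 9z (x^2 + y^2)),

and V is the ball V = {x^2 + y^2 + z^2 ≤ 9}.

By the divergence theorem,

    ∯_{∂V} F · n dS = ∭_V (∇ · F) dV.

Compute the divergence:
    ∇ · F = ∂F_x/∂x + ∂F_y/∂y + ∂F_z/∂z = 9y^2 + 9z^2 + 9x^2 + 9z^2 + 9x^2 + 9y^2 = 18x^2 + 18y^2 + 18z^2.

In spherical coordinates, x = ρ sin(φ) cos(θ), y = ρ sin(φ) sin(θ), z = ρ cos(φ), dV = ρ^2 sin(φ) dρ dφ dθ, with 0 ≤ ρ ≤ 3, 0 ≤ φ ≤ π, 0 ≤ θ ≤ 2π.

The integrand, after substitution and multiplying by the volume element, becomes (18ρ^2) · ρ^2 sin(φ), so

    ∭_V (∇·F) dV = ∫_0^{2π} ∫_0^{π} ∫_0^{3} (18ρ^2) · ρ^2 sin(φ) dρ dφ dθ.

Inner (ρ from 0 to 3): 4374sin(φ)/5.
Middle (φ from 0 to π): 8748/5.
Outer (θ from 0 to 2π): 17496π/5.

Therefore ∯_{∂V} F · n dS = 17496π/5.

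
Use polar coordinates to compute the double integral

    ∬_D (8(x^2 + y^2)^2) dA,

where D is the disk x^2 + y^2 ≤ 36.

The region D is 0 ≤ r ≤ 6, 0 ≤ θ ≤ 2π in polar coordinates, where x = r cos(θ), y = r sin(θ), and dA = r dr dθ.

Under the substitution, the integrand becomes 8r^4, so

    ∬_D (8(x^2 + y^2)^2) dA = ∫_{0}^{2π} ∫_{0}^{6} (8r^4) · r dr dθ.

Inner integral (in r): ∫_{0}^{6} (8r^4) · r dr = 62208.

Outer integral (in θ): ∫_{0}^{2π} (62208) dθ = 124416π.

Therefore ∬_D (8(x^2 + y^2)^2) dA = 124416π.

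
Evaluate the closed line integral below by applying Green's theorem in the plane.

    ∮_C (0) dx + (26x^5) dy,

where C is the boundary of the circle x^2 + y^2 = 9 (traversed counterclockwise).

Green's theorem converts the closed line integral into a double integral over the enclosed region D:

    ∮_C P dx + Q dy = ∬_D (∂Q/∂x - ∂P/∂y) dA.

Here P = 0, Q = 26x^5, so

    ∂Q/∂x = 130x^4,    ∂P/∂y = 0,
    ∂Q/∂x - ∂P/∂y = 130x^4.

D is the region x^2 + y^2 ≤ 9. Evaluating the double integral:

In polar coordinates (x = r cos θ, y = r sin θ, dA = r dr dθ) the integrand becomes 130r^4cos(θ)^4, so

    ∬_D (130x^4) dA = ∫_0^{2π} ∫_0^{3} (130r^4cos(θ)^4) · r dr dθ.

Inner (r from 0 to 3): 15795cos(θ)^4.
Outer (θ from 0 to 2π): 47385π/4.

Therefore ∮_C P dx + Q dy = 47385π/4.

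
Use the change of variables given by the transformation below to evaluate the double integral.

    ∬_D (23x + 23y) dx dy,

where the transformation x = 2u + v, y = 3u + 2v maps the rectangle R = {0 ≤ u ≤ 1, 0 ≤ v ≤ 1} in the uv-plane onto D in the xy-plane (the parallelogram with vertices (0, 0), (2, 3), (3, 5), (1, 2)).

Compute the Jacobian determinant of (x, y) with respect to (u, v):

    ∂(x,y)/∂(u,v) = | 2  1 | = (2)(2) - (1)(3) = 1.
                   | 3  2 |

Its absolute value is |J| = 1 (the area scaling factor).

Substituting x = 2u + v, y = 3u + 2v into the integrand,

    23x + 23y → 115u + 69v,

so the integral becomes

    ∬_R (115u + 69v) · |J| du dv = ∫_0^1 ∫_0^1 (115u + 69v) dv du.

Inner (v): 115u + 69/2.
Outer (u): 92.

Therefore ∬_D (23x + 23y) dx dy = 92.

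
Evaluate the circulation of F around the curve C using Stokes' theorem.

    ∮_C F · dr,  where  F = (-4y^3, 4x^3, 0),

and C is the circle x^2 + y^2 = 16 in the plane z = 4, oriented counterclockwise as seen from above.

Let S be the flat disk x^2 + y^2 ≤ 16 in the plane z = 4, with upward unit normal n̂ = ẑ. By Stokes' theorem,

    ∮_C F · dr = ∬_S (∇ × F) · n̂ dS = ∬_D (curl F)_z dA,

where D is the disk x^2 + y^2 ≤ 16.

Compute the curl of F = (-4y^3, 4x^3, 0):
    (∇ × F)_x = ∂F_z/∂y - ∂F_y/∂z = 0,
    (∇ × F)_y = ∂F_x/∂z - ∂F_z/∂x = 0,
    (∇ × F)_z = ∂F_y/∂x - ∂F_x/∂y = 12x^2 + 12y^2.

On z = 4, (curl F)_z = 12x^2 + 12y^2.

Convert to polar (x = r cos θ, y = r sin θ, dA = r dr dθ); the integrand becomes 12r^2, so

    ∬_D (curl F)_z dA = ∫_0^{2π} ∫_0^{4} (12r^2) · r dr dθ.

Inner (r from 0 to 4): 768.
Outer (θ from 0 to 2π): 1536π.

Therefore ∮_C F · dr = 1536π.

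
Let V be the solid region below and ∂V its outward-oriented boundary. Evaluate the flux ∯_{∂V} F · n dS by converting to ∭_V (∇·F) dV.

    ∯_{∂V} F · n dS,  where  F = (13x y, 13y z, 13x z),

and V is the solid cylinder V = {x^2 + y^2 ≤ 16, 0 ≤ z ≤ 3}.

By the divergence theorem,

    ∯_{∂V} F · n dS = ∭_V (∇ · F) dV.

Compute the divergence:
    ∇ · F = ∂F_x/∂x + ∂F_y/∂y + ∂F_z/∂z = 13y + 13z + 13x = 13x + 13y + 13z.

In cylindrical coordinates, x = r cos(θ), y = r sin(θ), z = z, dV = r dr dθ dz, with 0 ≤ r ≤ 4, 0 ≤ θ ≤ 2π, 0 ≤ z ≤ 3.

The integrand, after substitution and multiplying by the volume element, becomes (13sqrt(2)r sin(θ + π/4) + 13z) · r, so

    ∭_V (∇·F) dV = ∫_0^{2π} ∫_0^{4} ∫_0^{3} (13sqrt(2)r sin(θ + π/4) + 13z) · r dz dr dθ.

Inner (z from 0 to 3): 39r (2sqrt(2)r sin(θ + π/4) + 3)/2.
Middle (r from 0 to 4): 832sqrt(2)sin(θ + π/4) + 468.
Outer (θ from 0 to 2π): 936π.

Therefore ∯_{∂V} F · n dS = 936π.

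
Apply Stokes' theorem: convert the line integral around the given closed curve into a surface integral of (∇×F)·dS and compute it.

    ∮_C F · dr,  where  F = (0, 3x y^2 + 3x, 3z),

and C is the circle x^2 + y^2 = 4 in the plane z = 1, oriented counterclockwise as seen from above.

Let S be the flat disk x^2 + y^2 ≤ 4 in the plane z = 1, with upward unit normal n̂ = ẑ. By Stokes' theorem,

    ∮_C F · dr = ∬_S (∇ × F) · n̂ dS = ∬_D (curl F)_z dA,

where D is the disk x^2 + y^2 ≤ 4.

Compute the curl of F = (0, 3x y^2 + 3x, 3z):
    (∇ × F)_x = ∂F_z/∂y - ∂F_y/∂z = 0,
    (∇ × F)_y = ∂F_x/∂z - ∂F_z/∂x = 0,
    (∇ × F)_z = ∂F_y/∂x - ∂F_x/∂y = 3y^2 + 3.

On z = 1, (curl F)_z = 3y^2 + 3.

Convert to polar (x = r cos θ, y = r sin θ, dA = r dr dθ); the integrand becomes 3r^2sin(θ)^2 + 3, so

    ∬_D (curl F)_z dA = ∫_0^{2π} ∫_0^{2} (3r^2sin(θ)^2 + 3) · r dr dθ.

Inner (r from 0 to 2): 12 - 6cos(2θ).
Outer (θ from 0 to 2π): 24π.

Therefore ∮_C F · dr = 24π.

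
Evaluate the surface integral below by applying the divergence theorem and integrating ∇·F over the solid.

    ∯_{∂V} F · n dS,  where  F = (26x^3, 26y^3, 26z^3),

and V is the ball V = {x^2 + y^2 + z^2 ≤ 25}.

By the divergence theorem,

    ∯_{∂V} F · n dS = ∭_V (∇ · F) dV.

Compute the divergence:
    ∇ · F = ∂F_x/∂x + ∂F_y/∂y + ∂F_z/∂z = 78x^2 + 78y^2 + 78z^2.

In spherical coordinates, x = ρ sin(φ) cos(θ), y = ρ sin(φ) sin(θ), z = ρ cos(φ), dV = ρ^2 sin(φ) dρ dφ dθ, with 0 ≤ ρ ≤ 5, 0 ≤ φ ≤ π, 0 ≤ θ ≤ 2π.

The integrand, after substitution and multiplying by the volume element, becomes (78ρ^2) · ρ^2 sin(φ), so

    ∭_V (∇·F) dV = ∫_0^{2π} ∫_0^{π} ∫_0^{5} (78ρ^2) · ρ^2 sin(φ) dρ dφ dθ.

Inner (ρ from 0 to 5): 48750sin(φ).
Middle (φ from 0 to π): 97500.
Outer (θ from 0 to 2π): 195000π.

Therefore ∯_{∂V} F · n dS = 195000π.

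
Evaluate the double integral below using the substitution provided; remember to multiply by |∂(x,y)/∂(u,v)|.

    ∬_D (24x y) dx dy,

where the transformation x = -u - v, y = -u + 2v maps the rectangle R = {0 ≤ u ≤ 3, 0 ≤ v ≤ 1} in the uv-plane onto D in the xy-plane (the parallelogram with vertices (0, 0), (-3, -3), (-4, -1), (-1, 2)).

Compute the Jacobian determinant of (x, y) with respect to (u, v):

    ∂(x,y)/∂(u,v) = | -1  -1 | = (-1)(2) - (-1)(-1) = -3.
                   | -1  2 |

Its absolute value is |J| = 3 (the area scaling factor).

Substituting x = -u - v, y = -u + 2v into the integrand,

    24x y → 24u^2 - 24u v - 48v^2,

so the integral becomes

    ∬_R (24u^2 - 24u v - 48v^2) · |J| du dv = ∫_0^3 ∫_0^1 (72u^2 - 72u v - 144v^2) dv du.

Inner (v): 72u^2 - 36u - 48.
Outer (u): 342.

Therefore ∬_D (24x y) dx dy = 342.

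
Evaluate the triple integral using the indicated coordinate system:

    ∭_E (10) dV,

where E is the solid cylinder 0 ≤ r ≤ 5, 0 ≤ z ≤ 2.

In cylindrical coordinates, x = r cos(θ), y = r sin(θ), z = z, and dV = r dr dθ dz.

The integrand becomes 10, so

    ∭_E (10) dV = ∫_{0}^{2π} ∫_{0}^{5} ∫_{0}^{2} (10) · r dz dr dθ.

Inner (z): 20r.
Middle (r from 0 to 5): 250.
Outer (θ): 500π.

Therefore the triple integral equals 500π.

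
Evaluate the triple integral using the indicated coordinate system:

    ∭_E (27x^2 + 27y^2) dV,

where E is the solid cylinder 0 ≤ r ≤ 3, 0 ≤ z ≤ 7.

In cylindrical coordinates, x = r cos(θ), y = r sin(θ), z = z, and dV = r dr dθ dz.

The integrand becomes 27r^2, so

    ∭_E (27x^2 + 27y^2) dV = ∫_{0}^{2π} ∫_{0}^{3} ∫_{0}^{7} (27r^2) · r dz dr dθ.

Inner (z): 189r^3.
Middle (r from 0 to 3): 15309/4.
Outer (θ): 15309π/2.

Therefore the triple integral equals 15309π/2.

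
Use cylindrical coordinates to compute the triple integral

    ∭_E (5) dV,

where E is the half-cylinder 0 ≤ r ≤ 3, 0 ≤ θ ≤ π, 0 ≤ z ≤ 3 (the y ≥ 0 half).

In cylindrical coordinates, x = r cos(θ), y = r sin(θ), z = z, and dV = r dr dθ dz.

The integrand becomes 5, so

    ∭_E (5) dV = ∫_{0}^{π} ∫_{0}^{3} ∫_{0}^{3} (5) · r dz dr dθ.

Inner (z): 15r.
Middle (r from 0 to 3): 135/2.
Outer (θ): 135π/2.

Therefore the triple integral equals 135π/2.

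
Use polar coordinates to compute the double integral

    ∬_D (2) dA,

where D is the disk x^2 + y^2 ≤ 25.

The region D is 0 ≤ r ≤ 5, 0 ≤ θ ≤ 2π in polar coordinates, where x = r cos(θ), y = r sin(θ), and dA = r dr dθ.

Under the substitution, the integrand becomes 2, so

    ∬_D (2) dA = ∫_{0}^{2π} ∫_{0}^{5} (2) · r dr dθ.

Inner integral (in r): ∫_{0}^{5} (2) · r dr = 25.

Outer integral (in θ): ∫_{0}^{2π} (25) dθ = 50π.

Therefore ∬_D (2) dA = 50π.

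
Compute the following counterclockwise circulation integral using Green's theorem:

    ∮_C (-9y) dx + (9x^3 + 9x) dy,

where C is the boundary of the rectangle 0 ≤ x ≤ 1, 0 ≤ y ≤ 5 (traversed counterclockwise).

Green's theorem converts the closed line integral into a double integral over the enclosed region D:

    ∮_C P dx + Q dy = ∬_D (∂Q/∂x - ∂P/∂y) dA.

Here P = -9y, Q = 9x^3 + 9x, so

    ∂Q/∂x = 27x^2 + 9,    ∂P/∂y = -9,
    ∂Q/∂x - ∂P/∂y = 27x^2 + 18.

D is the region 0 ≤ x ≤ 1, 0 ≤ y ≤ 5. Evaluating the double integral:

    ∬_D (27x^2 + 18) dA = ∫_0^{1} ∫_0^{5} (27x^2 + 18) dy dx.

Inner (y from 0 to 5): 135x^2 + 90.
Outer (x from 0 to 1): 135.

Therefore ∮_C P dx + Q dy = 135.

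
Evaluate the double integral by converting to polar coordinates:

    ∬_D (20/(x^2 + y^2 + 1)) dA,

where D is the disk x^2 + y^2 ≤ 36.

The region D is 0 ≤ r ≤ 6, 0 ≤ θ ≤ 2π in polar coordinates, where x = r cos(θ), y = r sin(θ), and dA = r dr dθ.

Under the substitution, the integrand becomes 20/(r^2 + 1), so

    ∬_D (20/(x^2 + y^2 + 1)) dA = ∫_{0}^{2π} ∫_{0}^{6} (20/(r^2 + 1)) · r dr dθ.

Inner integral (in r): ∫_{0}^{6} (20/(r^2 + 1)) · r dr = log(4808584372417849).

Outer integral (in θ): ∫_{0}^{2π} (log(4808584372417849)) dθ = 20π log(37).

Therefore ∬_D (20/(x^2 + y^2 + 1)) dA = 20π log(37).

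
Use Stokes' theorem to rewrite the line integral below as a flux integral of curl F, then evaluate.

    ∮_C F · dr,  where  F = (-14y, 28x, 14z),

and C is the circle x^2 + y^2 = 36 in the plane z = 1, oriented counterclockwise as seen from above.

Let S be the flat disk x^2 + y^2 ≤ 36 in the plane z = 1, with upward unit normal n̂ = ẑ. By Stokes' theorem,

    ∮_C F · dr = ∬_S (∇ × F) · n̂ dS = ∬_D (curl F)_z dA,

where D is the disk x^2 + y^2 ≤ 36.

Compute the curl of F = (-14y, 28x, 14z):
    (∇ × F)_x = ∂F_z/∂y - ∂F_y/∂z = 0,
    (∇ × F)_y = ∂F_x/∂z - ∂F_z/∂x = 0,
    (∇ × F)_z = ∂F_y/∂x - ∂F_x/∂y = 42.

On z = 1, (curl F)_z = 42.

Convert to polar (x = r cos θ, y = r sin θ, dA = r dr dθ); the integrand becomes 42, so

    ∬_D (curl F)_z dA = ∫_0^{2π} ∫_0^{6} (42) · r dr dθ.

Inner (r from 0 to 6): 756.
Outer (θ from 0 to 2π): 1512π.

Therefore ∮_C F · dr = 1512π.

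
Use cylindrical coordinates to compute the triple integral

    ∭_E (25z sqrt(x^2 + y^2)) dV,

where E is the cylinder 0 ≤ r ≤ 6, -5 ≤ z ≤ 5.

In cylindrical coordinates, x = r cos(θ), y = r sin(θ), z = z, and dV = r dr dθ dz.

The integrand becomes 25r z, so

    ∭_E (25z sqrt(x^2 + y^2)) dV = ∫_{0}^{2π} ∫_{0}^{6} ∫_{-5}^{5} (25r z) · r dz dr dθ.

Inner (z): 0.
Middle (r from 0 to 6): 0.
Outer (θ): 0.

Therefore the triple integral equals 0.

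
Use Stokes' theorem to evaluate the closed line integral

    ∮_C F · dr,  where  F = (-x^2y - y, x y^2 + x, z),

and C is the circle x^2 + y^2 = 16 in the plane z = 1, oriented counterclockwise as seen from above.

Let S be the flat disk x^2 + y^2 ≤ 16 in the plane z = 1, with upward unit normal n̂ = ẑ. By Stokes' theorem,

    ∮_C F · dr = ∬_S (∇ × F) · n̂ dS = ∬_D (curl F)_z dA,

where D is the disk x^2 + y^2 ≤ 16.

Compute the curl of F = (-x^2y - y, x y^2 + x, z):
    (∇ × F)_x = ∂F_z/∂y - ∂F_y/∂z = 0,
    (∇ × F)_y = ∂F_x/∂z - ∂F_z/∂x = 0,
    (∇ × F)_z = ∂F_y/∂x - ∂F_x/∂y = x^2 + y^2 + 2.

On z = 1, (curl F)_z = x^2 + y^2 + 2.

Convert to polar (x = r cos θ, y = r sin θ, dA = r dr dθ); the integrand becomes r^2 + 2, so

    ∬_D (curl F)_z dA = ∫_0^{2π} ∫_0^{4} (r^2 + 2) · r dr dθ.

Inner (r from 0 to 4): 80.
Outer (θ from 0 to 2π): 160π.

Therefore ∮_C F · dr = 160π.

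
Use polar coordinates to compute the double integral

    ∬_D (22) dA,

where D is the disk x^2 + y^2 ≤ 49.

The region D is 0 ≤ r ≤ 7, 0 ≤ θ ≤ 2π in polar coordinates, where x = r cos(θ), y = r sin(θ), and dA = r dr dθ.

Under the substitution, the integrand becomes 22, so

    ∬_D (22) dA = ∫_{0}^{2π} ∫_{0}^{7} (22) · r dr dθ.

Inner integral (in r): ∫_{0}^{7} (22) · r dr = 539.

Outer integral (in θ): ∫_{0}^{2π} (539) dθ = 1078π.

Therefore ∬_D (22) dA = 1078π.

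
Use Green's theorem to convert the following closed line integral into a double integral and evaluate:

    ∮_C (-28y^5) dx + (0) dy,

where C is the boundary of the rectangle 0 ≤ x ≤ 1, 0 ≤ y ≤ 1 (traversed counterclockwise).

Green's theorem converts the closed line integral into a double integral over the enclosed region D:

    ∮_C P dx + Q dy = ∬_D (∂Q/∂x - ∂P/∂y) dA.

Here P = -28y^5, Q = 0, so

    ∂Q/∂x = 0,    ∂P/∂y = -140y^4,
    ∂Q/∂x - ∂P/∂y = 140y^4.

D is the region 0 ≤ x ≤ 1, 0 ≤ y ≤ 1. Evaluating the double integral:

    ∬_D (140y^4) dA = ∫_0^{1} ∫_0^{1} (140y^4) dy dx.

Inner (y from 0 to 1): 28.
Outer (x from 0 to 1): 28.

Therefore ∮_C P dx + Q dy = 28.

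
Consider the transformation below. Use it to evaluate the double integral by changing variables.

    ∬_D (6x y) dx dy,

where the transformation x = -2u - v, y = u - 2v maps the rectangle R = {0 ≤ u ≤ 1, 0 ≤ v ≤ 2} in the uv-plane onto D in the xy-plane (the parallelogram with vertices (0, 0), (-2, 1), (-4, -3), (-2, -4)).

Compute the Jacobian determinant of (x, y) with respect to (u, v):

    ∂(x,y)/∂(u,v) = | -2  -1 | = (-2)(-2) - (-1)(1) = 5.
                   | 1  -2 |

Its absolute value is |J| = 5 (the area scaling factor).

Substituting x = -2u - v, y = u - 2v into the integrand,

    6x y → -12u^2 + 18u v + 12v^2,

so the integral becomes

    ∬_R (-12u^2 + 18u v + 12v^2) · |J| du dv = ∫_0^1 ∫_0^2 (-60u^2 + 90u v + 60v^2) dv du.

Inner (v): -120u^2 + 180u + 160.
Outer (u): 210.

Therefore ∬_D (6x y) dx dy = 210.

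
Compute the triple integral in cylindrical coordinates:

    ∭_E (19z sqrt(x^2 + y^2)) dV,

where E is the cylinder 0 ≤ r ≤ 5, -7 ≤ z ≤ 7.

In cylindrical coordinates, x = r cos(θ), y = r sin(θ), z = z, and dV = r dr dθ dz.

The integrand becomes 19r z, so

    ∭_E (19z sqrt(x^2 + y^2)) dV = ∫_{0}^{2π} ∫_{0}^{5} ∫_{-7}^{7} (19r z) · r dz dr dθ.

Inner (z): 0.
Middle (r from 0 to 5): 0.
Outer (θ): 0.

Therefore the triple integral equals 0.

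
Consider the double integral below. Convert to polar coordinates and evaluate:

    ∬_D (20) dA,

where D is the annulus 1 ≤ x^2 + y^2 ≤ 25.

The region D is 1 ≤ r ≤ 5, 0 ≤ θ ≤ 2π in polar coordinates, where x = r cos(θ), y = r sin(θ), and dA = r dr dθ.

Under the substitution, the integrand becomes 20, so

    ∬_D (20) dA = ∫_{0}^{2π} ∫_{1}^{5} (20) · r dr dθ.

Inner integral (in r): ∫_{1}^{5} (20) · r dr = 240.

Outer integral (in θ): ∫_{0}^{2π} (240) dθ = 480π.

Therefore ∬_D (20) dA = 480π.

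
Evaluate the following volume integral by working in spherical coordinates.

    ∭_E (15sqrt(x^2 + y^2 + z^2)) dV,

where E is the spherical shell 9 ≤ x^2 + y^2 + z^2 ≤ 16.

In spherical coordinates, x = ρ sin(φ) cos(θ), y = ρ sin(φ) sin(θ), z = ρ cos(φ), and dV = ρ^2 sin(φ) dρ dφ dθ.

The integrand becomes 15ρ, so

    ∭_E (15sqrt(x^2 + y^2 + z^2)) dV = ∫_{0}^{2π} ∫_{0}^{π} ∫_{3}^{4} (15ρ) · ρ^2 sin(φ) dρ dφ dθ.

Inner (ρ): 2625sin(φ)/4.
Middle (φ): 2625/2.
Outer (θ): 2625π.

Therefore the triple integral equals 2625π.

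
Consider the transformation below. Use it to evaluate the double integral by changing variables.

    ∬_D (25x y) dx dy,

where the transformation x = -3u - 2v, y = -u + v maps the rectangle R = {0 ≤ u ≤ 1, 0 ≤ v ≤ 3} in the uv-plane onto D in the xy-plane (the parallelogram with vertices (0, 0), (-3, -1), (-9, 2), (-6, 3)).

Compute the Jacobian determinant of (x, y) with respect to (u, v):

    ∂(x,y)/∂(u,v) = | -3  -2 | = (-3)(1) - (-2)(-1) = -5.
                   | -1  1 |

Its absolute value is |J| = 5 (the area scaling factor).

Substituting x = -3u - 2v, y = -u + v into the integrand,

    25x y → 75u^2 - 25u v - 50v^2,

so the integral becomes

    ∬_R (75u^2 - 25u v - 50v^2) · |J| du dv = ∫_0^1 ∫_0^3 (375u^2 - 125u v - 250v^2) dv du.

Inner (v): 1125u^2 - 1125u/2 - 2250.
Outer (u): -8625/4.

Therefore ∬_D (25x y) dx dy = -8625/4.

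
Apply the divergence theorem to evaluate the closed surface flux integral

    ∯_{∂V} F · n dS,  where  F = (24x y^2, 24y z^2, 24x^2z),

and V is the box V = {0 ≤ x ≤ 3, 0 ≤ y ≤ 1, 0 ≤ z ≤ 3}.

By the divergence theorem,

    ∯_{∂V} F · n dS = ∭_V (∇ · F) dV.

Compute the divergence:
    ∇ · F = ∂F_x/∂x + ∂F_y/∂y + ∂F_z/∂z = 24y^2 + 24z^2 + 24x^2 = 24x^2 + 24y^2 + 24z^2.

V is a rectangular box, so dV = dx dy dz with 0 ≤ x ≤ 3, 0 ≤ y ≤ 1, 0 ≤ z ≤ 3.

Integrate (24x^2 + 24y^2 + 24z^2) over V as an iterated integral:

    ∭_V (∇·F) dV = ∫_0^{3} ∫_0^{1} ∫_0^{3} (24x^2 + 24y^2 + 24z^2) dz dy dx.

Inner (z from 0 to 3): 72x^2 + 72y^2 + 216.
Middle (y from 0 to 1): 72x^2 + 240.
Outer (x from 0 to 3): 1368.

Therefore ∯_{∂V} F · n dS = 1368.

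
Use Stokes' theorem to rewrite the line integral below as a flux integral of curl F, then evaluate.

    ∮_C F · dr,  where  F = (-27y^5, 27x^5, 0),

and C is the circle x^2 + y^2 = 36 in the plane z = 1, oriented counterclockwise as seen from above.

Let S be the flat disk x^2 + y^2 ≤ 36 in the plane z = 1, with upward unit normal n̂ = ẑ. By Stokes' theorem,

    ∮_C F · dr = ∬_S (∇ × F) · n̂ dS = ∬_D (curl F)_z dA,

where D is the disk x^2 + y^2 ≤ 36.

Compute the curl of F = (-27y^5, 27x^5, 0):
    (∇ × F)_x = ∂F_z/∂y - ∂F_y/∂z = 0,
    (∇ × F)_y = ∂F_x/∂z - ∂F_z/∂x = 0,
    (∇ × F)_z = ∂F_y/∂x - ∂F_x/∂y = 135x^4 + 135y^4.

On z = 1, (curl F)_z = 135x^4 + 135y^4.

Convert to polar (x = r cos θ, y = r sin θ, dA = r dr dθ); the integrand becomes 135r^4(sin(θ)^4 + cos(θ)^4), so

    ∬_D (curl F)_z dA = ∫_0^{2π} ∫_0^{6} (135r^4(sin(θ)^4 + cos(θ)^4)) · r dr dθ.

Inner (r from 0 to 6): 1049760sin(θ)^4 + 1049760cos(θ)^4.
Outer (θ from 0 to 2π): 1574640π.

Therefore ∮_C F · dr = 1574640π.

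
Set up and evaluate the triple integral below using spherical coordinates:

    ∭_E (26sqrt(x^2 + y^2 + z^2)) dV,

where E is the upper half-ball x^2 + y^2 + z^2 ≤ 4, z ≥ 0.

In spherical coordinates, x = ρ sin(φ) cos(θ), y = ρ sin(φ) sin(θ), z = ρ cos(φ), and dV = ρ^2 sin(φ) dρ dφ dθ.

The integrand becomes 26ρ, so

    ∭_E (26sqrt(x^2 + y^2 + z^2)) dV = ∫_{0}^{2π} ∫_{0}^{π/2} ∫_{0}^{2} (26ρ) · ρ^2 sin(φ) dρ dφ dθ.

Inner (ρ): 104sin(φ).
Middle (φ): 104.
Outer (θ): 208π.

Therefore the triple integral equals 208π.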